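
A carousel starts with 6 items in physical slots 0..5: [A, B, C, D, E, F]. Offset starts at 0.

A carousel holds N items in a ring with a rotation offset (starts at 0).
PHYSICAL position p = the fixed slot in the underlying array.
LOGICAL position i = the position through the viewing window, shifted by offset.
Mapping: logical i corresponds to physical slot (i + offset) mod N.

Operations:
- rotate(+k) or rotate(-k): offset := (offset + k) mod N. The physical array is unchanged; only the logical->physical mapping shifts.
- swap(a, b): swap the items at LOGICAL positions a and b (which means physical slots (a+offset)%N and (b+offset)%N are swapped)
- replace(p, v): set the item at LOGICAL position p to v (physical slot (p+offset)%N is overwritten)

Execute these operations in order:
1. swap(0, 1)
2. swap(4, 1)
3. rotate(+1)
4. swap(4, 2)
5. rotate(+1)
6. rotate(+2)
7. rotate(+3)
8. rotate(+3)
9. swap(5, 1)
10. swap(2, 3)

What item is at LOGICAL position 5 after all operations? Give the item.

After op 1 (swap(0, 1)): offset=0, physical=[B,A,C,D,E,F], logical=[B,A,C,D,E,F]
After op 2 (swap(4, 1)): offset=0, physical=[B,E,C,D,A,F], logical=[B,E,C,D,A,F]
After op 3 (rotate(+1)): offset=1, physical=[B,E,C,D,A,F], logical=[E,C,D,A,F,B]
After op 4 (swap(4, 2)): offset=1, physical=[B,E,C,F,A,D], logical=[E,C,F,A,D,B]
After op 5 (rotate(+1)): offset=2, physical=[B,E,C,F,A,D], logical=[C,F,A,D,B,E]
After op 6 (rotate(+2)): offset=4, physical=[B,E,C,F,A,D], logical=[A,D,B,E,C,F]
After op 7 (rotate(+3)): offset=1, physical=[B,E,C,F,A,D], logical=[E,C,F,A,D,B]
After op 8 (rotate(+3)): offset=4, physical=[B,E,C,F,A,D], logical=[A,D,B,E,C,F]
After op 9 (swap(5, 1)): offset=4, physical=[B,E,C,D,A,F], logical=[A,F,B,E,C,D]
After op 10 (swap(2, 3)): offset=4, physical=[E,B,C,D,A,F], logical=[A,F,E,B,C,D]

Answer: D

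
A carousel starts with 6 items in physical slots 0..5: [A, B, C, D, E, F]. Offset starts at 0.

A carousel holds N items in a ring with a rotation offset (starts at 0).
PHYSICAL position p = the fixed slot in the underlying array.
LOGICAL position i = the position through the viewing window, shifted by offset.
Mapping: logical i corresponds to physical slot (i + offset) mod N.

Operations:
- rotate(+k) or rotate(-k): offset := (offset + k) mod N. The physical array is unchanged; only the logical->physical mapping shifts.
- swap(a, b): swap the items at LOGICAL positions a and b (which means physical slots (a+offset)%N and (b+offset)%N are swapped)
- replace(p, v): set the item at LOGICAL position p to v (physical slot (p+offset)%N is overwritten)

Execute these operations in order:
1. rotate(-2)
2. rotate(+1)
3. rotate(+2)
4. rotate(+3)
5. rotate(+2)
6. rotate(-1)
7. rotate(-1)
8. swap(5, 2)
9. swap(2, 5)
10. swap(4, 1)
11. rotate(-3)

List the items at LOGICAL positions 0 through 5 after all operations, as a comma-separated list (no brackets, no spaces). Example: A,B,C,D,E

After op 1 (rotate(-2)): offset=4, physical=[A,B,C,D,E,F], logical=[E,F,A,B,C,D]
After op 2 (rotate(+1)): offset=5, physical=[A,B,C,D,E,F], logical=[F,A,B,C,D,E]
After op 3 (rotate(+2)): offset=1, physical=[A,B,C,D,E,F], logical=[B,C,D,E,F,A]
After op 4 (rotate(+3)): offset=4, physical=[A,B,C,D,E,F], logical=[E,F,A,B,C,D]
After op 5 (rotate(+2)): offset=0, physical=[A,B,C,D,E,F], logical=[A,B,C,D,E,F]
After op 6 (rotate(-1)): offset=5, physical=[A,B,C,D,E,F], logical=[F,A,B,C,D,E]
After op 7 (rotate(-1)): offset=4, physical=[A,B,C,D,E,F], logical=[E,F,A,B,C,D]
After op 8 (swap(5, 2)): offset=4, physical=[D,B,C,A,E,F], logical=[E,F,D,B,C,A]
After op 9 (swap(2, 5)): offset=4, physical=[A,B,C,D,E,F], logical=[E,F,A,B,C,D]
After op 10 (swap(4, 1)): offset=4, physical=[A,B,F,D,E,C], logical=[E,C,A,B,F,D]
After op 11 (rotate(-3)): offset=1, physical=[A,B,F,D,E,C], logical=[B,F,D,E,C,A]

Answer: B,F,D,E,C,A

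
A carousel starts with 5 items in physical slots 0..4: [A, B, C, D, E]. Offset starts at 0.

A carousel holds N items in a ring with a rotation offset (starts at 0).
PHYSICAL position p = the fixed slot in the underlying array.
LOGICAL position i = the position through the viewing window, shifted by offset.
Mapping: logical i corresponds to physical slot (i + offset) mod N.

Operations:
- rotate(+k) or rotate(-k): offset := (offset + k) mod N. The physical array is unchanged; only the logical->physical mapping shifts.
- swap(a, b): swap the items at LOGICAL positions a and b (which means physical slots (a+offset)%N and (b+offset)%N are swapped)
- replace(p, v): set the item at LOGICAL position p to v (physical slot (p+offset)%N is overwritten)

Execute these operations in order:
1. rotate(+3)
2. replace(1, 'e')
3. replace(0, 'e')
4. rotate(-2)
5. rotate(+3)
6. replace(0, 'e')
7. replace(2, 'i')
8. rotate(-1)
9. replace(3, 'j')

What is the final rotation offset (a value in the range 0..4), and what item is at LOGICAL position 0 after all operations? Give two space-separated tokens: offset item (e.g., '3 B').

After op 1 (rotate(+3)): offset=3, physical=[A,B,C,D,E], logical=[D,E,A,B,C]
After op 2 (replace(1, 'e')): offset=3, physical=[A,B,C,D,e], logical=[D,e,A,B,C]
After op 3 (replace(0, 'e')): offset=3, physical=[A,B,C,e,e], logical=[e,e,A,B,C]
After op 4 (rotate(-2)): offset=1, physical=[A,B,C,e,e], logical=[B,C,e,e,A]
After op 5 (rotate(+3)): offset=4, physical=[A,B,C,e,e], logical=[e,A,B,C,e]
After op 6 (replace(0, 'e')): offset=4, physical=[A,B,C,e,e], logical=[e,A,B,C,e]
After op 7 (replace(2, 'i')): offset=4, physical=[A,i,C,e,e], logical=[e,A,i,C,e]
After op 8 (rotate(-1)): offset=3, physical=[A,i,C,e,e], logical=[e,e,A,i,C]
After op 9 (replace(3, 'j')): offset=3, physical=[A,j,C,e,e], logical=[e,e,A,j,C]

Answer: 3 e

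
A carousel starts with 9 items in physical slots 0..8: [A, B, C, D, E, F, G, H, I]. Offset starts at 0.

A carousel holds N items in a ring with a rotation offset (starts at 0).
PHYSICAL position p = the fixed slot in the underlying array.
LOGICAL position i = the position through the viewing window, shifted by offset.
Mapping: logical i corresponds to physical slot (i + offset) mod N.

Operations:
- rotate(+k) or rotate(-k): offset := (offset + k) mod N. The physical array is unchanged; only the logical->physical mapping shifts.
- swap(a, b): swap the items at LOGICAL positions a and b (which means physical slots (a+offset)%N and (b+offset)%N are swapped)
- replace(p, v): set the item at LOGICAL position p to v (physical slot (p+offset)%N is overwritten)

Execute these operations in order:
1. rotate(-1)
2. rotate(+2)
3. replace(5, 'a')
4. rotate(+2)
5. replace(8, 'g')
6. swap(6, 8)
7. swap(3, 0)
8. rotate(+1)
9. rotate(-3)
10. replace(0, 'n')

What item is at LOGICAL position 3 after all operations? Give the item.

After op 1 (rotate(-1)): offset=8, physical=[A,B,C,D,E,F,G,H,I], logical=[I,A,B,C,D,E,F,G,H]
After op 2 (rotate(+2)): offset=1, physical=[A,B,C,D,E,F,G,H,I], logical=[B,C,D,E,F,G,H,I,A]
After op 3 (replace(5, 'a')): offset=1, physical=[A,B,C,D,E,F,a,H,I], logical=[B,C,D,E,F,a,H,I,A]
After op 4 (rotate(+2)): offset=3, physical=[A,B,C,D,E,F,a,H,I], logical=[D,E,F,a,H,I,A,B,C]
After op 5 (replace(8, 'g')): offset=3, physical=[A,B,g,D,E,F,a,H,I], logical=[D,E,F,a,H,I,A,B,g]
After op 6 (swap(6, 8)): offset=3, physical=[g,B,A,D,E,F,a,H,I], logical=[D,E,F,a,H,I,g,B,A]
After op 7 (swap(3, 0)): offset=3, physical=[g,B,A,a,E,F,D,H,I], logical=[a,E,F,D,H,I,g,B,A]
After op 8 (rotate(+1)): offset=4, physical=[g,B,A,a,E,F,D,H,I], logical=[E,F,D,H,I,g,B,A,a]
After op 9 (rotate(-3)): offset=1, physical=[g,B,A,a,E,F,D,H,I], logical=[B,A,a,E,F,D,H,I,g]
After op 10 (replace(0, 'n')): offset=1, physical=[g,n,A,a,E,F,D,H,I], logical=[n,A,a,E,F,D,H,I,g]

Answer: E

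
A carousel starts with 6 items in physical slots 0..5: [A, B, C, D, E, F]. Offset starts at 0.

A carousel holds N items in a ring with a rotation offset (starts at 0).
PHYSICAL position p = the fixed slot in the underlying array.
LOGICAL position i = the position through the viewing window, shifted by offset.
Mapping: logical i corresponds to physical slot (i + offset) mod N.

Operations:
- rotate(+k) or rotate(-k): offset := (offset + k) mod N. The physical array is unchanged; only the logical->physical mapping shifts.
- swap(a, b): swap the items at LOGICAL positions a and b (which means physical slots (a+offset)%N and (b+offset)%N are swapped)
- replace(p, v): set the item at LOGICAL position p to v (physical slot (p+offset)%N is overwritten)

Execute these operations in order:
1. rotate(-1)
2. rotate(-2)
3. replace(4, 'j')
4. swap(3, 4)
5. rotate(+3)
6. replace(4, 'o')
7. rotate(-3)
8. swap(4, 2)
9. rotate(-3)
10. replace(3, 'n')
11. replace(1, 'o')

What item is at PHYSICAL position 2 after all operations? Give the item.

After op 1 (rotate(-1)): offset=5, physical=[A,B,C,D,E,F], logical=[F,A,B,C,D,E]
After op 2 (rotate(-2)): offset=3, physical=[A,B,C,D,E,F], logical=[D,E,F,A,B,C]
After op 3 (replace(4, 'j')): offset=3, physical=[A,j,C,D,E,F], logical=[D,E,F,A,j,C]
After op 4 (swap(3, 4)): offset=3, physical=[j,A,C,D,E,F], logical=[D,E,F,j,A,C]
After op 5 (rotate(+3)): offset=0, physical=[j,A,C,D,E,F], logical=[j,A,C,D,E,F]
After op 6 (replace(4, 'o')): offset=0, physical=[j,A,C,D,o,F], logical=[j,A,C,D,o,F]
After op 7 (rotate(-3)): offset=3, physical=[j,A,C,D,o,F], logical=[D,o,F,j,A,C]
After op 8 (swap(4, 2)): offset=3, physical=[j,F,C,D,o,A], logical=[D,o,A,j,F,C]
After op 9 (rotate(-3)): offset=0, physical=[j,F,C,D,o,A], logical=[j,F,C,D,o,A]
After op 10 (replace(3, 'n')): offset=0, physical=[j,F,C,n,o,A], logical=[j,F,C,n,o,A]
After op 11 (replace(1, 'o')): offset=0, physical=[j,o,C,n,o,A], logical=[j,o,C,n,o,A]

Answer: C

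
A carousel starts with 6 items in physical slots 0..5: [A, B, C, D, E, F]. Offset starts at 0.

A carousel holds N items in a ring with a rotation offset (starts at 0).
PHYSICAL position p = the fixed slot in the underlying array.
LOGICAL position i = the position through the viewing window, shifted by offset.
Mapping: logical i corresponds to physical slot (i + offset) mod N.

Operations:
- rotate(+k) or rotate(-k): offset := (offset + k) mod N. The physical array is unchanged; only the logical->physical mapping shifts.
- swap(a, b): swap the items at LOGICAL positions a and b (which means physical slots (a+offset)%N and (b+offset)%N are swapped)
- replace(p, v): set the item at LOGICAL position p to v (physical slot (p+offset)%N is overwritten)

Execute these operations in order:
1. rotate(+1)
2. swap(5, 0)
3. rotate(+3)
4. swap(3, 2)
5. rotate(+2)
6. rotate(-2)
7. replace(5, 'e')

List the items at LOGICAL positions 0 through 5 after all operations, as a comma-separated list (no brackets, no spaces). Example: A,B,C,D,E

Answer: E,F,A,B,C,e

Derivation:
After op 1 (rotate(+1)): offset=1, physical=[A,B,C,D,E,F], logical=[B,C,D,E,F,A]
After op 2 (swap(5, 0)): offset=1, physical=[B,A,C,D,E,F], logical=[A,C,D,E,F,B]
After op 3 (rotate(+3)): offset=4, physical=[B,A,C,D,E,F], logical=[E,F,B,A,C,D]
After op 4 (swap(3, 2)): offset=4, physical=[A,B,C,D,E,F], logical=[E,F,A,B,C,D]
After op 5 (rotate(+2)): offset=0, physical=[A,B,C,D,E,F], logical=[A,B,C,D,E,F]
After op 6 (rotate(-2)): offset=4, physical=[A,B,C,D,E,F], logical=[E,F,A,B,C,D]
After op 7 (replace(5, 'e')): offset=4, physical=[A,B,C,e,E,F], logical=[E,F,A,B,C,e]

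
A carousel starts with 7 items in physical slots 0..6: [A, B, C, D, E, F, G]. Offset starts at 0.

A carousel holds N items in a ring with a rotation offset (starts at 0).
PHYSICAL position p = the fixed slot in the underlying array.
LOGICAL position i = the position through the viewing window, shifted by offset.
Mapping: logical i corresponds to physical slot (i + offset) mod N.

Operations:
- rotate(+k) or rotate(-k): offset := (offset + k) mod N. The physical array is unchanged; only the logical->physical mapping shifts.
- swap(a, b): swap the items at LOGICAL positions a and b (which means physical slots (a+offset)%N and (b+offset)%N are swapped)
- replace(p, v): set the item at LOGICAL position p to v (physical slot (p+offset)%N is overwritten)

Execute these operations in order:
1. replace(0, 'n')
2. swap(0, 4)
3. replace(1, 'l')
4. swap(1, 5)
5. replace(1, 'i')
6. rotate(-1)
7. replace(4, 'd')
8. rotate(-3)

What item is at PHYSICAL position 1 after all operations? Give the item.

After op 1 (replace(0, 'n')): offset=0, physical=[n,B,C,D,E,F,G], logical=[n,B,C,D,E,F,G]
After op 2 (swap(0, 4)): offset=0, physical=[E,B,C,D,n,F,G], logical=[E,B,C,D,n,F,G]
After op 3 (replace(1, 'l')): offset=0, physical=[E,l,C,D,n,F,G], logical=[E,l,C,D,n,F,G]
After op 4 (swap(1, 5)): offset=0, physical=[E,F,C,D,n,l,G], logical=[E,F,C,D,n,l,G]
After op 5 (replace(1, 'i')): offset=0, physical=[E,i,C,D,n,l,G], logical=[E,i,C,D,n,l,G]
After op 6 (rotate(-1)): offset=6, physical=[E,i,C,D,n,l,G], logical=[G,E,i,C,D,n,l]
After op 7 (replace(4, 'd')): offset=6, physical=[E,i,C,d,n,l,G], logical=[G,E,i,C,d,n,l]
After op 8 (rotate(-3)): offset=3, physical=[E,i,C,d,n,l,G], logical=[d,n,l,G,E,i,C]

Answer: i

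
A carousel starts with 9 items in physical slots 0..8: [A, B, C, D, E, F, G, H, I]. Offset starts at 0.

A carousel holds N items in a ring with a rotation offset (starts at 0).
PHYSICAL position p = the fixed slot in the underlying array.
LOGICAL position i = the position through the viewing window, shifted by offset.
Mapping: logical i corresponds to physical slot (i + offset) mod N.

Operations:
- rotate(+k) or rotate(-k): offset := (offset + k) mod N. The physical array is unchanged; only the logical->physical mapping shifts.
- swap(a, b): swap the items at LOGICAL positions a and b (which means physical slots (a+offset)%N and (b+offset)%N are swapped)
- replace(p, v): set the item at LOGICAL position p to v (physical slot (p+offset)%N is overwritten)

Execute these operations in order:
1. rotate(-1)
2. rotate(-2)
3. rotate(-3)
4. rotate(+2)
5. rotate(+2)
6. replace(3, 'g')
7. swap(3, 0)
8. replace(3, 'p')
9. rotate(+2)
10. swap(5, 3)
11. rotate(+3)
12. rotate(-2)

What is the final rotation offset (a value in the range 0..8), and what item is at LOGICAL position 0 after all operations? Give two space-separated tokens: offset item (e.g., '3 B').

After op 1 (rotate(-1)): offset=8, physical=[A,B,C,D,E,F,G,H,I], logical=[I,A,B,C,D,E,F,G,H]
After op 2 (rotate(-2)): offset=6, physical=[A,B,C,D,E,F,G,H,I], logical=[G,H,I,A,B,C,D,E,F]
After op 3 (rotate(-3)): offset=3, physical=[A,B,C,D,E,F,G,H,I], logical=[D,E,F,G,H,I,A,B,C]
After op 4 (rotate(+2)): offset=5, physical=[A,B,C,D,E,F,G,H,I], logical=[F,G,H,I,A,B,C,D,E]
After op 5 (rotate(+2)): offset=7, physical=[A,B,C,D,E,F,G,H,I], logical=[H,I,A,B,C,D,E,F,G]
After op 6 (replace(3, 'g')): offset=7, physical=[A,g,C,D,E,F,G,H,I], logical=[H,I,A,g,C,D,E,F,G]
After op 7 (swap(3, 0)): offset=7, physical=[A,H,C,D,E,F,G,g,I], logical=[g,I,A,H,C,D,E,F,G]
After op 8 (replace(3, 'p')): offset=7, physical=[A,p,C,D,E,F,G,g,I], logical=[g,I,A,p,C,D,E,F,G]
After op 9 (rotate(+2)): offset=0, physical=[A,p,C,D,E,F,G,g,I], logical=[A,p,C,D,E,F,G,g,I]
After op 10 (swap(5, 3)): offset=0, physical=[A,p,C,F,E,D,G,g,I], logical=[A,p,C,F,E,D,G,g,I]
After op 11 (rotate(+3)): offset=3, physical=[A,p,C,F,E,D,G,g,I], logical=[F,E,D,G,g,I,A,p,C]
After op 12 (rotate(-2)): offset=1, physical=[A,p,C,F,E,D,G,g,I], logical=[p,C,F,E,D,G,g,I,A]

Answer: 1 p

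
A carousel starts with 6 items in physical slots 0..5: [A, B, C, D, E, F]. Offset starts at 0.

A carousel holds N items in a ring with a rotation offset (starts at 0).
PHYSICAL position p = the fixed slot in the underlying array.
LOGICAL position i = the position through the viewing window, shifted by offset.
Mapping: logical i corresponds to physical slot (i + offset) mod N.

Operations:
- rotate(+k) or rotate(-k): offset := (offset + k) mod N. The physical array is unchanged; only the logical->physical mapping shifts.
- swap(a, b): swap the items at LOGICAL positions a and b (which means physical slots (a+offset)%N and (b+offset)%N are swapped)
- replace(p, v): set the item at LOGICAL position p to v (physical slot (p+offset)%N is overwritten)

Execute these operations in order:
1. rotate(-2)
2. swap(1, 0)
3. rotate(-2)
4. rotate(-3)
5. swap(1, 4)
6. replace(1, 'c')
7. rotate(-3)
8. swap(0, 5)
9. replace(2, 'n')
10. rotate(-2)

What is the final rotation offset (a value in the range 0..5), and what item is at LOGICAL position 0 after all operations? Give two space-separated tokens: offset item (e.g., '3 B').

Answer: 0 c

Derivation:
After op 1 (rotate(-2)): offset=4, physical=[A,B,C,D,E,F], logical=[E,F,A,B,C,D]
After op 2 (swap(1, 0)): offset=4, physical=[A,B,C,D,F,E], logical=[F,E,A,B,C,D]
After op 3 (rotate(-2)): offset=2, physical=[A,B,C,D,F,E], logical=[C,D,F,E,A,B]
After op 4 (rotate(-3)): offset=5, physical=[A,B,C,D,F,E], logical=[E,A,B,C,D,F]
After op 5 (swap(1, 4)): offset=5, physical=[D,B,C,A,F,E], logical=[E,D,B,C,A,F]
After op 6 (replace(1, 'c')): offset=5, physical=[c,B,C,A,F,E], logical=[E,c,B,C,A,F]
After op 7 (rotate(-3)): offset=2, physical=[c,B,C,A,F,E], logical=[C,A,F,E,c,B]
After op 8 (swap(0, 5)): offset=2, physical=[c,C,B,A,F,E], logical=[B,A,F,E,c,C]
After op 9 (replace(2, 'n')): offset=2, physical=[c,C,B,A,n,E], logical=[B,A,n,E,c,C]
After op 10 (rotate(-2)): offset=0, physical=[c,C,B,A,n,E], logical=[c,C,B,A,n,E]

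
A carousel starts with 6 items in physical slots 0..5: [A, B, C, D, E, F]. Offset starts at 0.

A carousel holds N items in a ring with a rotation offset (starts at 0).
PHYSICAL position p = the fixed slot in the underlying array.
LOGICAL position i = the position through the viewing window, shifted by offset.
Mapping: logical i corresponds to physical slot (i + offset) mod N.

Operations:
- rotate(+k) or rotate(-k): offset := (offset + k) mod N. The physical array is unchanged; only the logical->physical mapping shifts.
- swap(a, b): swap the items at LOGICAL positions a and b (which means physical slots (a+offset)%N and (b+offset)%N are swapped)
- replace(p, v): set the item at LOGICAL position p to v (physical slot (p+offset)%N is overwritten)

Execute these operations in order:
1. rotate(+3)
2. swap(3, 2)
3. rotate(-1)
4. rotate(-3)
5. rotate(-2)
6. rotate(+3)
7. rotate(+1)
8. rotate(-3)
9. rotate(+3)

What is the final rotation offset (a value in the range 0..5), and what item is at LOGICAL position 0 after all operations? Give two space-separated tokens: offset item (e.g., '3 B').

Answer: 1 B

Derivation:
After op 1 (rotate(+3)): offset=3, physical=[A,B,C,D,E,F], logical=[D,E,F,A,B,C]
After op 2 (swap(3, 2)): offset=3, physical=[F,B,C,D,E,A], logical=[D,E,A,F,B,C]
After op 3 (rotate(-1)): offset=2, physical=[F,B,C,D,E,A], logical=[C,D,E,A,F,B]
After op 4 (rotate(-3)): offset=5, physical=[F,B,C,D,E,A], logical=[A,F,B,C,D,E]
After op 5 (rotate(-2)): offset=3, physical=[F,B,C,D,E,A], logical=[D,E,A,F,B,C]
After op 6 (rotate(+3)): offset=0, physical=[F,B,C,D,E,A], logical=[F,B,C,D,E,A]
After op 7 (rotate(+1)): offset=1, physical=[F,B,C,D,E,A], logical=[B,C,D,E,A,F]
After op 8 (rotate(-3)): offset=4, physical=[F,B,C,D,E,A], logical=[E,A,F,B,C,D]
After op 9 (rotate(+3)): offset=1, physical=[F,B,C,D,E,A], logical=[B,C,D,E,A,F]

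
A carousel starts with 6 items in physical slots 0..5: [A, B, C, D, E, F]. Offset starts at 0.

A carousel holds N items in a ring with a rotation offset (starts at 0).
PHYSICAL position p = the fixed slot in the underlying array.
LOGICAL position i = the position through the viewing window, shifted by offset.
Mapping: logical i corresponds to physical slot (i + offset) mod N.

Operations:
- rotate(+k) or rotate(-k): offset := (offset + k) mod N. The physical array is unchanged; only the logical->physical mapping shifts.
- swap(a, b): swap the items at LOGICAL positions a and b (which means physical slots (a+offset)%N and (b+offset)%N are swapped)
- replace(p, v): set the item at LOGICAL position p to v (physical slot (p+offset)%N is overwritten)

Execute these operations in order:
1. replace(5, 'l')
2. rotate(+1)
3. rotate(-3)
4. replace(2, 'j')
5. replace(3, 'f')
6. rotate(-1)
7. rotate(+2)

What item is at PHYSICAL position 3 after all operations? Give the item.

After op 1 (replace(5, 'l')): offset=0, physical=[A,B,C,D,E,l], logical=[A,B,C,D,E,l]
After op 2 (rotate(+1)): offset=1, physical=[A,B,C,D,E,l], logical=[B,C,D,E,l,A]
After op 3 (rotate(-3)): offset=4, physical=[A,B,C,D,E,l], logical=[E,l,A,B,C,D]
After op 4 (replace(2, 'j')): offset=4, physical=[j,B,C,D,E,l], logical=[E,l,j,B,C,D]
After op 5 (replace(3, 'f')): offset=4, physical=[j,f,C,D,E,l], logical=[E,l,j,f,C,D]
After op 6 (rotate(-1)): offset=3, physical=[j,f,C,D,E,l], logical=[D,E,l,j,f,C]
After op 7 (rotate(+2)): offset=5, physical=[j,f,C,D,E,l], logical=[l,j,f,C,D,E]

Answer: D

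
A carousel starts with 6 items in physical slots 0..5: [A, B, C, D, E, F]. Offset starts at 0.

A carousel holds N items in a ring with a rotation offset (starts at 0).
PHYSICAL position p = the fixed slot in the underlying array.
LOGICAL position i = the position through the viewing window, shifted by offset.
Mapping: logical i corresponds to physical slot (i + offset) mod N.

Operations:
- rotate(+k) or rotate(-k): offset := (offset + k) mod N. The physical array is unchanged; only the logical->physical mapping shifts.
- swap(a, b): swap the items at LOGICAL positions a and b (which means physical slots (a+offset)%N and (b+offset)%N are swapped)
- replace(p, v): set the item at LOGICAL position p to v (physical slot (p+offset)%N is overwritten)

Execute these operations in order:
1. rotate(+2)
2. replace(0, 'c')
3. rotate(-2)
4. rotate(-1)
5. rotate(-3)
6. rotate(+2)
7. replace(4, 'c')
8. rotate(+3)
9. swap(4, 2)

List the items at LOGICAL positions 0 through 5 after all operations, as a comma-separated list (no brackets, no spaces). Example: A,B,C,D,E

After op 1 (rotate(+2)): offset=2, physical=[A,B,C,D,E,F], logical=[C,D,E,F,A,B]
After op 2 (replace(0, 'c')): offset=2, physical=[A,B,c,D,E,F], logical=[c,D,E,F,A,B]
After op 3 (rotate(-2)): offset=0, physical=[A,B,c,D,E,F], logical=[A,B,c,D,E,F]
After op 4 (rotate(-1)): offset=5, physical=[A,B,c,D,E,F], logical=[F,A,B,c,D,E]
After op 5 (rotate(-3)): offset=2, physical=[A,B,c,D,E,F], logical=[c,D,E,F,A,B]
After op 6 (rotate(+2)): offset=4, physical=[A,B,c,D,E,F], logical=[E,F,A,B,c,D]
After op 7 (replace(4, 'c')): offset=4, physical=[A,B,c,D,E,F], logical=[E,F,A,B,c,D]
After op 8 (rotate(+3)): offset=1, physical=[A,B,c,D,E,F], logical=[B,c,D,E,F,A]
After op 9 (swap(4, 2)): offset=1, physical=[A,B,c,F,E,D], logical=[B,c,F,E,D,A]

Answer: B,c,F,E,D,A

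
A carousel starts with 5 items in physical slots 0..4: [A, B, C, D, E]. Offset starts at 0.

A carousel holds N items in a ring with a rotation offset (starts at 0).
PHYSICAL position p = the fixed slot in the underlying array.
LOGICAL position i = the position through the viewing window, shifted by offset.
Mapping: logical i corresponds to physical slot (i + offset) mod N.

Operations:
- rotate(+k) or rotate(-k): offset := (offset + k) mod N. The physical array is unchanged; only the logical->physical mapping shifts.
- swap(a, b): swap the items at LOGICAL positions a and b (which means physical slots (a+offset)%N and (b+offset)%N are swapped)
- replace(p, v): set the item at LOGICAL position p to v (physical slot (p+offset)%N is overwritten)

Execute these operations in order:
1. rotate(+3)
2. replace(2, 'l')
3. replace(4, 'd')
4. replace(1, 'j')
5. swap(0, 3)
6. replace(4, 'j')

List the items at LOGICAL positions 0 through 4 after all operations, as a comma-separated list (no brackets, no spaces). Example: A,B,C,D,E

Answer: B,j,l,D,j

Derivation:
After op 1 (rotate(+3)): offset=3, physical=[A,B,C,D,E], logical=[D,E,A,B,C]
After op 2 (replace(2, 'l')): offset=3, physical=[l,B,C,D,E], logical=[D,E,l,B,C]
After op 3 (replace(4, 'd')): offset=3, physical=[l,B,d,D,E], logical=[D,E,l,B,d]
After op 4 (replace(1, 'j')): offset=3, physical=[l,B,d,D,j], logical=[D,j,l,B,d]
After op 5 (swap(0, 3)): offset=3, physical=[l,D,d,B,j], logical=[B,j,l,D,d]
After op 6 (replace(4, 'j')): offset=3, physical=[l,D,j,B,j], logical=[B,j,l,D,j]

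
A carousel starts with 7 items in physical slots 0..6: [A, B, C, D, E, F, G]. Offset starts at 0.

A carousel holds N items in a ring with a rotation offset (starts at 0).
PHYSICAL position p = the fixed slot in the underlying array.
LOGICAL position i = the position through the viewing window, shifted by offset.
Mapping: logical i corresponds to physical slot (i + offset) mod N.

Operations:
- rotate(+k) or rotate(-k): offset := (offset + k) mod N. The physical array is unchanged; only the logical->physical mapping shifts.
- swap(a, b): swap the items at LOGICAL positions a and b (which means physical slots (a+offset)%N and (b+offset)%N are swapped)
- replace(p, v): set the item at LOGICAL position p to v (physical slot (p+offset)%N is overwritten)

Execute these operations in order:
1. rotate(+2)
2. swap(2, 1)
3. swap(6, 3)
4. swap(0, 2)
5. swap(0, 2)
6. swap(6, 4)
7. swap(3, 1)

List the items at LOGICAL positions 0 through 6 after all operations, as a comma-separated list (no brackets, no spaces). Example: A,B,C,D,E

After op 1 (rotate(+2)): offset=2, physical=[A,B,C,D,E,F,G], logical=[C,D,E,F,G,A,B]
After op 2 (swap(2, 1)): offset=2, physical=[A,B,C,E,D,F,G], logical=[C,E,D,F,G,A,B]
After op 3 (swap(6, 3)): offset=2, physical=[A,F,C,E,D,B,G], logical=[C,E,D,B,G,A,F]
After op 4 (swap(0, 2)): offset=2, physical=[A,F,D,E,C,B,G], logical=[D,E,C,B,G,A,F]
After op 5 (swap(0, 2)): offset=2, physical=[A,F,C,E,D,B,G], logical=[C,E,D,B,G,A,F]
After op 6 (swap(6, 4)): offset=2, physical=[A,G,C,E,D,B,F], logical=[C,E,D,B,F,A,G]
After op 7 (swap(3, 1)): offset=2, physical=[A,G,C,B,D,E,F], logical=[C,B,D,E,F,A,G]

Answer: C,B,D,E,F,A,G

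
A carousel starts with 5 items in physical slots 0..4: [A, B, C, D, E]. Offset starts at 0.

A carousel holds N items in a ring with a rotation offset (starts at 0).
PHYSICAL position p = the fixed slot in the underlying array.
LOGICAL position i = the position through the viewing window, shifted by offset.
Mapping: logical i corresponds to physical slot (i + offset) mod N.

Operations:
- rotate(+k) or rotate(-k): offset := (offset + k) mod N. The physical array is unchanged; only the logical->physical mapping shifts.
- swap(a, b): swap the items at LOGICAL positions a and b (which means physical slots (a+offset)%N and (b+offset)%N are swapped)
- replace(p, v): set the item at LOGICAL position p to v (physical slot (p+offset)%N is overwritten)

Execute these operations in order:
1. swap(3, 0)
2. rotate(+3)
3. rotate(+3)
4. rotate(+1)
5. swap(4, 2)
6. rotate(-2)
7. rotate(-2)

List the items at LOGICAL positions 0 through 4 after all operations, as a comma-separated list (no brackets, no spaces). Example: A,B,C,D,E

Answer: A,B,D,E,C

Derivation:
After op 1 (swap(3, 0)): offset=0, physical=[D,B,C,A,E], logical=[D,B,C,A,E]
After op 2 (rotate(+3)): offset=3, physical=[D,B,C,A,E], logical=[A,E,D,B,C]
After op 3 (rotate(+3)): offset=1, physical=[D,B,C,A,E], logical=[B,C,A,E,D]
After op 4 (rotate(+1)): offset=2, physical=[D,B,C,A,E], logical=[C,A,E,D,B]
After op 5 (swap(4, 2)): offset=2, physical=[D,E,C,A,B], logical=[C,A,B,D,E]
After op 6 (rotate(-2)): offset=0, physical=[D,E,C,A,B], logical=[D,E,C,A,B]
After op 7 (rotate(-2)): offset=3, physical=[D,E,C,A,B], logical=[A,B,D,E,C]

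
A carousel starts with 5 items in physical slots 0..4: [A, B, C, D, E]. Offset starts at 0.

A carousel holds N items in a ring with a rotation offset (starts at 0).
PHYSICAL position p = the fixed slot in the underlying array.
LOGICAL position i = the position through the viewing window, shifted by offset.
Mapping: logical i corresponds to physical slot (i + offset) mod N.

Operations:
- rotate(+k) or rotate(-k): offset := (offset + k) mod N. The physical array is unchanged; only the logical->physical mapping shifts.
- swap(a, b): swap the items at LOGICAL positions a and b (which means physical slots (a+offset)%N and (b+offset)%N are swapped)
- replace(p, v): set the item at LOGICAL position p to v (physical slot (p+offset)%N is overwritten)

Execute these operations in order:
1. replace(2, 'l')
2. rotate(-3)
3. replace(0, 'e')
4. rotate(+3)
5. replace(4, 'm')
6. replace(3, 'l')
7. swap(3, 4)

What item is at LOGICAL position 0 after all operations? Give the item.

Answer: A

Derivation:
After op 1 (replace(2, 'l')): offset=0, physical=[A,B,l,D,E], logical=[A,B,l,D,E]
After op 2 (rotate(-3)): offset=2, physical=[A,B,l,D,E], logical=[l,D,E,A,B]
After op 3 (replace(0, 'e')): offset=2, physical=[A,B,e,D,E], logical=[e,D,E,A,B]
After op 4 (rotate(+3)): offset=0, physical=[A,B,e,D,E], logical=[A,B,e,D,E]
After op 5 (replace(4, 'm')): offset=0, physical=[A,B,e,D,m], logical=[A,B,e,D,m]
After op 6 (replace(3, 'l')): offset=0, physical=[A,B,e,l,m], logical=[A,B,e,l,m]
After op 7 (swap(3, 4)): offset=0, physical=[A,B,e,m,l], logical=[A,B,e,m,l]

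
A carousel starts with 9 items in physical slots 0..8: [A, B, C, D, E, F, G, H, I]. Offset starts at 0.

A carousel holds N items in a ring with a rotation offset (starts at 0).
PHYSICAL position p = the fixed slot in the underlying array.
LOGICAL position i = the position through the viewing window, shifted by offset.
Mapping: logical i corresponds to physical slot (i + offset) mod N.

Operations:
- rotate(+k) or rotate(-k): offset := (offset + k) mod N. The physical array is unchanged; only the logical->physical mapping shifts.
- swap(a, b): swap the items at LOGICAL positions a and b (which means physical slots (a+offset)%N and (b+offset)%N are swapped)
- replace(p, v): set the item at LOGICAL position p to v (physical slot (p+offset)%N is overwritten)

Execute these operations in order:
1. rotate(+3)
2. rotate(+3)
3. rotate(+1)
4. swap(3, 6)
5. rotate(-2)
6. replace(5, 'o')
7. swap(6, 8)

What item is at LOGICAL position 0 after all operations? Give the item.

Answer: F

Derivation:
After op 1 (rotate(+3)): offset=3, physical=[A,B,C,D,E,F,G,H,I], logical=[D,E,F,G,H,I,A,B,C]
After op 2 (rotate(+3)): offset=6, physical=[A,B,C,D,E,F,G,H,I], logical=[G,H,I,A,B,C,D,E,F]
After op 3 (rotate(+1)): offset=7, physical=[A,B,C,D,E,F,G,H,I], logical=[H,I,A,B,C,D,E,F,G]
After op 4 (swap(3, 6)): offset=7, physical=[A,E,C,D,B,F,G,H,I], logical=[H,I,A,E,C,D,B,F,G]
After op 5 (rotate(-2)): offset=5, physical=[A,E,C,D,B,F,G,H,I], logical=[F,G,H,I,A,E,C,D,B]
After op 6 (replace(5, 'o')): offset=5, physical=[A,o,C,D,B,F,G,H,I], logical=[F,G,H,I,A,o,C,D,B]
After op 7 (swap(6, 8)): offset=5, physical=[A,o,B,D,C,F,G,H,I], logical=[F,G,H,I,A,o,B,D,C]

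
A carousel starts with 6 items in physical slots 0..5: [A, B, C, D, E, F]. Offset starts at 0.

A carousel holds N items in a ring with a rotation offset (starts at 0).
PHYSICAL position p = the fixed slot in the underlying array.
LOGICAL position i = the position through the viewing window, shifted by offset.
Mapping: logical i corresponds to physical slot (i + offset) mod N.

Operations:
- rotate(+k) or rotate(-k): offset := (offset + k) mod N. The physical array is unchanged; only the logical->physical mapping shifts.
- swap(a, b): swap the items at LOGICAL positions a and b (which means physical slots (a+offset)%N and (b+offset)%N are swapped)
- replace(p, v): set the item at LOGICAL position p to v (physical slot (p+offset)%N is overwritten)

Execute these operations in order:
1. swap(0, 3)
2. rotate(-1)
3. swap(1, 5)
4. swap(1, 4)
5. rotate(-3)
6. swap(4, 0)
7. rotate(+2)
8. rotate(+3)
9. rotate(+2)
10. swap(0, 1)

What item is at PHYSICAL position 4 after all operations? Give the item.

After op 1 (swap(0, 3)): offset=0, physical=[D,B,C,A,E,F], logical=[D,B,C,A,E,F]
After op 2 (rotate(-1)): offset=5, physical=[D,B,C,A,E,F], logical=[F,D,B,C,A,E]
After op 3 (swap(1, 5)): offset=5, physical=[E,B,C,A,D,F], logical=[F,E,B,C,A,D]
After op 4 (swap(1, 4)): offset=5, physical=[A,B,C,E,D,F], logical=[F,A,B,C,E,D]
After op 5 (rotate(-3)): offset=2, physical=[A,B,C,E,D,F], logical=[C,E,D,F,A,B]
After op 6 (swap(4, 0)): offset=2, physical=[C,B,A,E,D,F], logical=[A,E,D,F,C,B]
After op 7 (rotate(+2)): offset=4, physical=[C,B,A,E,D,F], logical=[D,F,C,B,A,E]
After op 8 (rotate(+3)): offset=1, physical=[C,B,A,E,D,F], logical=[B,A,E,D,F,C]
After op 9 (rotate(+2)): offset=3, physical=[C,B,A,E,D,F], logical=[E,D,F,C,B,A]
After op 10 (swap(0, 1)): offset=3, physical=[C,B,A,D,E,F], logical=[D,E,F,C,B,A]

Answer: E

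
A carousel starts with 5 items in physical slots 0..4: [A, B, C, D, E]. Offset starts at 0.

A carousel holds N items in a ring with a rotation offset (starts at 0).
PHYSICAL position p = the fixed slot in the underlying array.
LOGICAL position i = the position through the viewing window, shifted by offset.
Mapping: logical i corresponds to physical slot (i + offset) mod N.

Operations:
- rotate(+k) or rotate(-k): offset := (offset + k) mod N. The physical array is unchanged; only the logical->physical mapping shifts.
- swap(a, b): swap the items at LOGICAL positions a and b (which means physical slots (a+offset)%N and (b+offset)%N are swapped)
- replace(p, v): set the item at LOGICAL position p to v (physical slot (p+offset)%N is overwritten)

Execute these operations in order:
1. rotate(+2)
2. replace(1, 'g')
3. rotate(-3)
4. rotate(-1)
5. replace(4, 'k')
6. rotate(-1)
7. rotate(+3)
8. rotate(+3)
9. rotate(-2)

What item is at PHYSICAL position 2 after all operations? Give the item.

After op 1 (rotate(+2)): offset=2, physical=[A,B,C,D,E], logical=[C,D,E,A,B]
After op 2 (replace(1, 'g')): offset=2, physical=[A,B,C,g,E], logical=[C,g,E,A,B]
After op 3 (rotate(-3)): offset=4, physical=[A,B,C,g,E], logical=[E,A,B,C,g]
After op 4 (rotate(-1)): offset=3, physical=[A,B,C,g,E], logical=[g,E,A,B,C]
After op 5 (replace(4, 'k')): offset=3, physical=[A,B,k,g,E], logical=[g,E,A,B,k]
After op 6 (rotate(-1)): offset=2, physical=[A,B,k,g,E], logical=[k,g,E,A,B]
After op 7 (rotate(+3)): offset=0, physical=[A,B,k,g,E], logical=[A,B,k,g,E]
After op 8 (rotate(+3)): offset=3, physical=[A,B,k,g,E], logical=[g,E,A,B,k]
After op 9 (rotate(-2)): offset=1, physical=[A,B,k,g,E], logical=[B,k,g,E,A]

Answer: k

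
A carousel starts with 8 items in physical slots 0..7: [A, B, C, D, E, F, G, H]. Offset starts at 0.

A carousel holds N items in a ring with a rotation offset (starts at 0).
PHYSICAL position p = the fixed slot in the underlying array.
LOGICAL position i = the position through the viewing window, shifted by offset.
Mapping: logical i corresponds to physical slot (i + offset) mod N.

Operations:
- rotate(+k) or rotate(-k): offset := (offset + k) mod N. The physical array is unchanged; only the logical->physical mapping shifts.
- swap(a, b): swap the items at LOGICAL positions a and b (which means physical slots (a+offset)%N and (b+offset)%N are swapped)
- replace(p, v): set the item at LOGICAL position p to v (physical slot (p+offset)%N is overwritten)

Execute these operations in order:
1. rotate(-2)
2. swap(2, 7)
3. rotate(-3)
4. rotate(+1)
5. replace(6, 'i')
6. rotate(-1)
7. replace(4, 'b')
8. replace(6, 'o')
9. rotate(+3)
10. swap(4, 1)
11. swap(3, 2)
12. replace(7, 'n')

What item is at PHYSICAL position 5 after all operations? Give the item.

After op 1 (rotate(-2)): offset=6, physical=[A,B,C,D,E,F,G,H], logical=[G,H,A,B,C,D,E,F]
After op 2 (swap(2, 7)): offset=6, physical=[F,B,C,D,E,A,G,H], logical=[G,H,F,B,C,D,E,A]
After op 3 (rotate(-3)): offset=3, physical=[F,B,C,D,E,A,G,H], logical=[D,E,A,G,H,F,B,C]
After op 4 (rotate(+1)): offset=4, physical=[F,B,C,D,E,A,G,H], logical=[E,A,G,H,F,B,C,D]
After op 5 (replace(6, 'i')): offset=4, physical=[F,B,i,D,E,A,G,H], logical=[E,A,G,H,F,B,i,D]
After op 6 (rotate(-1)): offset=3, physical=[F,B,i,D,E,A,G,H], logical=[D,E,A,G,H,F,B,i]
After op 7 (replace(4, 'b')): offset=3, physical=[F,B,i,D,E,A,G,b], logical=[D,E,A,G,b,F,B,i]
After op 8 (replace(6, 'o')): offset=3, physical=[F,o,i,D,E,A,G,b], logical=[D,E,A,G,b,F,o,i]
After op 9 (rotate(+3)): offset=6, physical=[F,o,i,D,E,A,G,b], logical=[G,b,F,o,i,D,E,A]
After op 10 (swap(4, 1)): offset=6, physical=[F,o,b,D,E,A,G,i], logical=[G,i,F,o,b,D,E,A]
After op 11 (swap(3, 2)): offset=6, physical=[o,F,b,D,E,A,G,i], logical=[G,i,o,F,b,D,E,A]
After op 12 (replace(7, 'n')): offset=6, physical=[o,F,b,D,E,n,G,i], logical=[G,i,o,F,b,D,E,n]

Answer: n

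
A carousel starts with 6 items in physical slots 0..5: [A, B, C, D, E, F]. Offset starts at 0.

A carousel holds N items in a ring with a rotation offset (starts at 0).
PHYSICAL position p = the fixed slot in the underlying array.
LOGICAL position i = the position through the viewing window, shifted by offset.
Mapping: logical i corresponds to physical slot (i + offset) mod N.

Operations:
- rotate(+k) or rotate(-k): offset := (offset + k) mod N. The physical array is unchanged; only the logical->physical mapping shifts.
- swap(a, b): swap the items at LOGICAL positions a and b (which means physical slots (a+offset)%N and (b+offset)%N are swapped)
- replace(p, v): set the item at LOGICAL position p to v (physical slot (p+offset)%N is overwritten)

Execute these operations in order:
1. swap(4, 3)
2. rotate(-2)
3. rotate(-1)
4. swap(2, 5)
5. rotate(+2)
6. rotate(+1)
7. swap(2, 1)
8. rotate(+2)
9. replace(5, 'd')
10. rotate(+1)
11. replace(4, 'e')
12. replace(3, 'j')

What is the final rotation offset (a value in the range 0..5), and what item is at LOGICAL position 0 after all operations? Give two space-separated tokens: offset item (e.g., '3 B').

After op 1 (swap(4, 3)): offset=0, physical=[A,B,C,E,D,F], logical=[A,B,C,E,D,F]
After op 2 (rotate(-2)): offset=4, physical=[A,B,C,E,D,F], logical=[D,F,A,B,C,E]
After op 3 (rotate(-1)): offset=3, physical=[A,B,C,E,D,F], logical=[E,D,F,A,B,C]
After op 4 (swap(2, 5)): offset=3, physical=[A,B,F,E,D,C], logical=[E,D,C,A,B,F]
After op 5 (rotate(+2)): offset=5, physical=[A,B,F,E,D,C], logical=[C,A,B,F,E,D]
After op 6 (rotate(+1)): offset=0, physical=[A,B,F,E,D,C], logical=[A,B,F,E,D,C]
After op 7 (swap(2, 1)): offset=0, physical=[A,F,B,E,D,C], logical=[A,F,B,E,D,C]
After op 8 (rotate(+2)): offset=2, physical=[A,F,B,E,D,C], logical=[B,E,D,C,A,F]
After op 9 (replace(5, 'd')): offset=2, physical=[A,d,B,E,D,C], logical=[B,E,D,C,A,d]
After op 10 (rotate(+1)): offset=3, physical=[A,d,B,E,D,C], logical=[E,D,C,A,d,B]
After op 11 (replace(4, 'e')): offset=3, physical=[A,e,B,E,D,C], logical=[E,D,C,A,e,B]
After op 12 (replace(3, 'j')): offset=3, physical=[j,e,B,E,D,C], logical=[E,D,C,j,e,B]

Answer: 3 E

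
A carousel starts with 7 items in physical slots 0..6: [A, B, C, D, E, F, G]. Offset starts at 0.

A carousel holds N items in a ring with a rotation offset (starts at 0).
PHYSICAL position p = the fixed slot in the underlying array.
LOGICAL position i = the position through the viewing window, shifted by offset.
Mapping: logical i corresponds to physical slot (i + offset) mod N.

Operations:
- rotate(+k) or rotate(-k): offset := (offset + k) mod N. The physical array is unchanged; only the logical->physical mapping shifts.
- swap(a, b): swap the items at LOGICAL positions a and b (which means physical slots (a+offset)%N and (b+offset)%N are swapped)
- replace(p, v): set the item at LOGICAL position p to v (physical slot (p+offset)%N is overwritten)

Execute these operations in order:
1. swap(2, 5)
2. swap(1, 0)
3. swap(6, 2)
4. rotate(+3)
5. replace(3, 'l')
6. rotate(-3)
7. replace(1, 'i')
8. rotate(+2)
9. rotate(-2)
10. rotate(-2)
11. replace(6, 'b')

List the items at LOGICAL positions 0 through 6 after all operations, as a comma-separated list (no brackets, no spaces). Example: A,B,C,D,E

After op 1 (swap(2, 5)): offset=0, physical=[A,B,F,D,E,C,G], logical=[A,B,F,D,E,C,G]
After op 2 (swap(1, 0)): offset=0, physical=[B,A,F,D,E,C,G], logical=[B,A,F,D,E,C,G]
After op 3 (swap(6, 2)): offset=0, physical=[B,A,G,D,E,C,F], logical=[B,A,G,D,E,C,F]
After op 4 (rotate(+3)): offset=3, physical=[B,A,G,D,E,C,F], logical=[D,E,C,F,B,A,G]
After op 5 (replace(3, 'l')): offset=3, physical=[B,A,G,D,E,C,l], logical=[D,E,C,l,B,A,G]
After op 6 (rotate(-3)): offset=0, physical=[B,A,G,D,E,C,l], logical=[B,A,G,D,E,C,l]
After op 7 (replace(1, 'i')): offset=0, physical=[B,i,G,D,E,C,l], logical=[B,i,G,D,E,C,l]
After op 8 (rotate(+2)): offset=2, physical=[B,i,G,D,E,C,l], logical=[G,D,E,C,l,B,i]
After op 9 (rotate(-2)): offset=0, physical=[B,i,G,D,E,C,l], logical=[B,i,G,D,E,C,l]
After op 10 (rotate(-2)): offset=5, physical=[B,i,G,D,E,C,l], logical=[C,l,B,i,G,D,E]
After op 11 (replace(6, 'b')): offset=5, physical=[B,i,G,D,b,C,l], logical=[C,l,B,i,G,D,b]

Answer: C,l,B,i,G,D,b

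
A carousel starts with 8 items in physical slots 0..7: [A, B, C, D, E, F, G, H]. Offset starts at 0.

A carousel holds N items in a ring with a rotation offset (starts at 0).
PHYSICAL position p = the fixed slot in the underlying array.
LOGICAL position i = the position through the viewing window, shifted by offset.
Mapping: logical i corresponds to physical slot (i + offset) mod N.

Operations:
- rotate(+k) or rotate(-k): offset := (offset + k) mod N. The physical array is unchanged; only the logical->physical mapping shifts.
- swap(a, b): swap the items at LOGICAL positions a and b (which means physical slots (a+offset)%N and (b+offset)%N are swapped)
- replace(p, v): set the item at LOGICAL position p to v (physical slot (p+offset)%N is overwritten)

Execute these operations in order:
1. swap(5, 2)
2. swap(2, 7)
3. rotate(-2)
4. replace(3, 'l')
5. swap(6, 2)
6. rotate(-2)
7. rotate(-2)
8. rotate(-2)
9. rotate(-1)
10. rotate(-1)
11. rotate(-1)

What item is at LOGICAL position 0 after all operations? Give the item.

After op 1 (swap(5, 2)): offset=0, physical=[A,B,F,D,E,C,G,H], logical=[A,B,F,D,E,C,G,H]
After op 2 (swap(2, 7)): offset=0, physical=[A,B,H,D,E,C,G,F], logical=[A,B,H,D,E,C,G,F]
After op 3 (rotate(-2)): offset=6, physical=[A,B,H,D,E,C,G,F], logical=[G,F,A,B,H,D,E,C]
After op 4 (replace(3, 'l')): offset=6, physical=[A,l,H,D,E,C,G,F], logical=[G,F,A,l,H,D,E,C]
After op 5 (swap(6, 2)): offset=6, physical=[E,l,H,D,A,C,G,F], logical=[G,F,E,l,H,D,A,C]
After op 6 (rotate(-2)): offset=4, physical=[E,l,H,D,A,C,G,F], logical=[A,C,G,F,E,l,H,D]
After op 7 (rotate(-2)): offset=2, physical=[E,l,H,D,A,C,G,F], logical=[H,D,A,C,G,F,E,l]
After op 8 (rotate(-2)): offset=0, physical=[E,l,H,D,A,C,G,F], logical=[E,l,H,D,A,C,G,F]
After op 9 (rotate(-1)): offset=7, physical=[E,l,H,D,A,C,G,F], logical=[F,E,l,H,D,A,C,G]
After op 10 (rotate(-1)): offset=6, physical=[E,l,H,D,A,C,G,F], logical=[G,F,E,l,H,D,A,C]
After op 11 (rotate(-1)): offset=5, physical=[E,l,H,D,A,C,G,F], logical=[C,G,F,E,l,H,D,A]

Answer: C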